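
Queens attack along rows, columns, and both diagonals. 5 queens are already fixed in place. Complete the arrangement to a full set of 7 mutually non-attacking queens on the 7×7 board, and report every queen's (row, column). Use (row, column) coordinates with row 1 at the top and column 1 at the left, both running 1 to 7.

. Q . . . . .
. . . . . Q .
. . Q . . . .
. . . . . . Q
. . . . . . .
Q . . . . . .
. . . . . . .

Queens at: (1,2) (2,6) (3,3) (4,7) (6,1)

(1,2) (2,6) (3,3) (4,7) (5,4) (6,1) (7,5)

Row 5: attacked by (1,2)→{2,6}; (2,6)→{3,6}; (3,3)→{1,3,5}; (4,7)→{6,7}; (6,1)→{1,2}. Safe: 4. Place at column 4.
Row 7: attacked by (1,2)→{2}; (2,6)→{1,6}; (3,3)→{3,7}; (4,7)→{4,7}; (5,4)→{2,4,6}; (6,1)→{1,2}. Safe: 5. Place at column 5.
Columns [2, 6, 3, 7, 4, 1, 5], r−c [-1, -4, 0, -3, 1, 5, 2], r+c [3, 8, 6, 11, 9, 7, 12] are all distinct, so no two queens attack.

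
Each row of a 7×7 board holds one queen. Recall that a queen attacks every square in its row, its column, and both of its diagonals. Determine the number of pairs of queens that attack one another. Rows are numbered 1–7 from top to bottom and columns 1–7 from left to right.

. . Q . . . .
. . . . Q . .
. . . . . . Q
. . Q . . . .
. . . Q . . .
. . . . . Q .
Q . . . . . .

3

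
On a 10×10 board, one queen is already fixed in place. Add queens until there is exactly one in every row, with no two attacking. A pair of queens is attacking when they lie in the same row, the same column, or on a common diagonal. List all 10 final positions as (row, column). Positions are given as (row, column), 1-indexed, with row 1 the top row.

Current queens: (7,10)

Row 1: attacked by (7,10)→{4,10}. Safe: 1, 2, 3, 5, 6, 7, 8, 9. Place at column 9.
Row 2: attacked by (1,9)→{8,9,10}; (7,10)→{5,10}. Safe: 1, 2, 3, 4, 6, 7. Place at column 7.
Row 3: attacked by (1,9)→{7,9}; (2,7)→{6,7,8}; (7,10)→{6,10}. Safe: 1, 2, 3, 4, 5. Place at column 2.
Row 4: attacked by (1,9)→{6,9}; (2,7)→{5,7,9}; (3,2)→{1,2,3}; (7,10)→{7,10}. Safe: 4, 8. Place at column 4.
Row 5: attacked by (1,9)→{5,9}; (2,7)→{4,7,10}; (3,2)→{2,4}; (4,4)→{3,4,5}; (7,10)→{8,10}. Safe: 1, 6. Place at column 6.
Row 6: attacked by (1,9)→{4,9}; (2,7)→{3,7}; (3,2)→{2,5}; (4,4)→{2,4,6}; (5,6)→{5,6,7}; (7,10)→{9,10}. Safe: 1, 8. Place at column 1.
Row 8: attacked by (1,9)→{2,9}; (2,7)→{1,7}; (3,2)→{2,7}; (4,4)→{4,8}; (5,6)→{3,6,9}; (6,1)→{1,3}; (7,10)→{9,10}. Safe: 5. Place at column 5.
Row 9: attacked by (1,9)→{1,9}; (2,7)→{7}; (3,2)→{2,8}; (4,4)→{4,9}; (5,6)→{2,6,10}; (6,1)→{1,4}; (7,10)→{8,10}; (8,5)→{4,5,6}. Safe: 3. Place at column 3.
Row 10: attacked by (1,9)→{9}; (2,7)→{7}; (3,2)→{2,9}; (4,4)→{4,10}; (5,6)→{1,6}; (6,1)→{1,5}; (7,10)→{7,10}; (8,5)→{3,5,7}; (9,3)→{2,3,4}. Safe: 8. Place at column 8.
Columns [9, 7, 2, 4, 6, 1, 10, 5, 3, 8], r−c [-8, -5, 1, 0, -1, 5, -3, 3, 6, 2], r+c [10, 9, 5, 8, 11, 7, 17, 13, 12, 18] are all distinct, so no two queens attack.

(1,9) (2,7) (3,2) (4,4) (5,6) (6,1) (7,10) (8,5) (9,3) (10,8)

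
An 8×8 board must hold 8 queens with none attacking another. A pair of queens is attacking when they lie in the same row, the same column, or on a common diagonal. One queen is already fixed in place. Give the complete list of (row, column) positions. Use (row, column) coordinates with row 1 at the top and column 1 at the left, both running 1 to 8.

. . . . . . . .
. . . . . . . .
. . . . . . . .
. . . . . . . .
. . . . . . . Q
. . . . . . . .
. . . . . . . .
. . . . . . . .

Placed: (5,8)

(1,6) (2,1) (3,5) (4,2) (5,8) (6,3) (7,7) (8,4)

Row 1: attacked by (5,8)→{4,8}. Safe: 1, 2, 3, 5, 6, 7. Place at column 6.
Row 2: attacked by (1,6)→{5,6,7}; (5,8)→{5,8}. Safe: 1, 2, 3, 4. Place at column 1.
Row 3: attacked by (1,6)→{4,6,8}; (2,1)→{1,2}; (5,8)→{6,8}. Safe: 3, 5, 7. Place at column 5.
Row 4: attacked by (1,6)→{3,6}; (2,1)→{1,3}; (3,5)→{4,5,6}; (5,8)→{7,8}. Safe: 2. Place at column 2.
Row 6: attacked by (1,6)→{1,6}; (2,1)→{1,5}; (3,5)→{2,5,8}; (4,2)→{2,4}; (5,8)→{7,8}. Safe: 3. Place at column 3.
Row 7: attacked by (1,6)→{6}; (2,1)→{1,6}; (3,5)→{1,5}; (4,2)→{2,5}; (5,8)→{6,8}; (6,3)→{2,3,4}. Safe: 7. Place at column 7.
Row 8: attacked by (1,6)→{6}; (2,1)→{1,7}; (3,5)→{5}; (4,2)→{2,6}; (5,8)→{5,8}; (6,3)→{1,3,5}; (7,7)→{6,7,8}. Safe: 4. Place at column 4.
Columns [6, 1, 5, 2, 8, 3, 7, 4], r−c [-5, 1, -2, 2, -3, 3, 0, 4], r+c [7, 3, 8, 6, 13, 9, 14, 12] are all distinct, so no two queens attack.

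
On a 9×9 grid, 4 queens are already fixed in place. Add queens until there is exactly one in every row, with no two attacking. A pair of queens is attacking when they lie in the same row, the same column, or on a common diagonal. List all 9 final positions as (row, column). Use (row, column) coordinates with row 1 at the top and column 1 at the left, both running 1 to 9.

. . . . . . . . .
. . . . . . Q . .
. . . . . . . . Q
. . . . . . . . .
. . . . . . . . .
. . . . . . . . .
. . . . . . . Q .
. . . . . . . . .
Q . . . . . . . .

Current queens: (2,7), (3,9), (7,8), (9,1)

Row 1: attacked by (2,7)→{6,7,8}; (3,9)→{7,9}; (7,8)→{2,8}; (9,1)→{1,9}. Safe: 3, 4, 5. Place at column 3.
Row 4: attacked by (1,3)→{3,6}; (2,7)→{5,7,9}; (3,9)→{8,9}; (7,8)→{5,8}; (9,1)→{1,6}. Safe: 2, 4. Place at column 4.
Row 5: attacked by (1,3)→{3,7}; (2,7)→{4,7}; (3,9)→{7,9}; (4,4)→{3,4,5}; (7,8)→{6,8}; (9,1)→{1,5}. Safe: 2. Place at column 2.
Row 6: attacked by (1,3)→{3,8}; (2,7)→{3,7}; (3,9)→{6,9}; (4,4)→{2,4,6}; (5,2)→{1,2,3}; (7,8)→{7,8,9}; (9,1)→{1,4}. Safe: 5. Place at column 5.
Row 8: attacked by (1,3)→{3}; (2,7)→{1,7}; (3,9)→{4,9}; (4,4)→{4,8}; (5,2)→{2,5}; (6,5)→{3,5,7}; (7,8)→{7,8,9}; (9,1)→{1,2}. Safe: 6. Place at column 6.
Columns [3, 7, 9, 4, 2, 5, 8, 6, 1], r−c [-2, -5, -6, 0, 3, 1, -1, 2, 8], r+c [4, 9, 12, 8, 7, 11, 15, 14, 10] are all distinct, so no two queens attack.

(1,3) (2,7) (3,9) (4,4) (5,2) (6,5) (7,8) (8,6) (9,1)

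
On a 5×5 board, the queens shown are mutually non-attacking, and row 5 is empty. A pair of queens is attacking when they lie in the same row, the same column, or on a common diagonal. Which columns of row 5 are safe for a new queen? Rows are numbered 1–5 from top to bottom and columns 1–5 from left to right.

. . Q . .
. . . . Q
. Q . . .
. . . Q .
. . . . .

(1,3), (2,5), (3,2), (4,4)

columns 1

(1,3) attacks row 5 at column 3.
(2,5) attacks row 5 at column 5 and diagonals 2.
(3,2) attacks row 5 at column 2 and diagonals 4.
(4,4) attacks row 5 at column 4 and diagonals 3, 5.
Attacked columns: {2, 3, 4, 5}. Safe: {1}.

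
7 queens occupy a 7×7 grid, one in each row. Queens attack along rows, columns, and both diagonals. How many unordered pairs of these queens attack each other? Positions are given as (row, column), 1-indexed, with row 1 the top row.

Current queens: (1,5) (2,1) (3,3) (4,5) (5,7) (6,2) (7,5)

Same column: (1,5)–(4,5) (column 5); (1,5)–(7,5) (column 5); (4,5)–(7,5) (column 5).
Same diagonal: (1,5)–(3,3) (|1−3| = |5−3| = 2); (5,7)–(7,5) (|5−7| = |7−5| = 2).
Total attacking pairs: 5.

5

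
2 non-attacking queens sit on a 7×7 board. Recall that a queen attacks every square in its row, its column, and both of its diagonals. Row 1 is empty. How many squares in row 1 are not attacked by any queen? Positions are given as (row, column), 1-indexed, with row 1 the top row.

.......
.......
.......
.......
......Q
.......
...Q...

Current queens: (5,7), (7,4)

(5,7) attacks row 1 at column 7 and diagonals 3.
(7,4) attacks row 1 at column 4.
Attacked columns: {3, 4, 7}. Safe: {1, 2, 5, 6}.

4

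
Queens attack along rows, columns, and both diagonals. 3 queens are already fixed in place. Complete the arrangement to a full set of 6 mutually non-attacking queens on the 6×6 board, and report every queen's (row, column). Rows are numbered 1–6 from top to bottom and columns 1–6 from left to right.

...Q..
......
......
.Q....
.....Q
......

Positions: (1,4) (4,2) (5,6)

Row 2: attacked by (1,4)→{3,4,5}; (4,2)→{2,4}; (5,6)→{3,6}. Safe: 1. Place at column 1.
Row 3: attacked by (1,4)→{2,4,6}; (2,1)→{1,2}; (4,2)→{1,2,3}; (5,6)→{4,6}. Safe: 5. Place at column 5.
Row 6: attacked by (1,4)→{4}; (2,1)→{1,5}; (3,5)→{2,5}; (4,2)→{2,4}; (5,6)→{5,6}. Safe: 3. Place at column 3.
Columns [4, 1, 5, 2, 6, 3], r−c [-3, 1, -2, 2, -1, 3], r+c [5, 3, 8, 6, 11, 9] are all distinct, so no two queens attack.

(1,4) (2,1) (3,5) (4,2) (5,6) (6,3)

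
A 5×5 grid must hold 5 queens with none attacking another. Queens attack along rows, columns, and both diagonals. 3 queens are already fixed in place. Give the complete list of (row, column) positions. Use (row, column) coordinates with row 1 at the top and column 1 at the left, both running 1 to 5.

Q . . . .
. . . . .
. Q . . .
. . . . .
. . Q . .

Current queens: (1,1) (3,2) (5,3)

(1,1) (2,4) (3,2) (4,5) (5,3)

Row 2: attacked by (1,1)→{1,2}; (3,2)→{1,2,3}; (5,3)→{3}. Safe: 4, 5. Place at column 4.
Row 4: attacked by (1,1)→{1,4}; (2,4)→{2,4}; (3,2)→{1,2,3}; (5,3)→{2,3,4}. Safe: 5. Place at column 5.
Columns [1, 4, 2, 5, 3], r−c [0, -2, 1, -1, 2], r+c [2, 6, 5, 9, 8] are all distinct, so no two queens attack.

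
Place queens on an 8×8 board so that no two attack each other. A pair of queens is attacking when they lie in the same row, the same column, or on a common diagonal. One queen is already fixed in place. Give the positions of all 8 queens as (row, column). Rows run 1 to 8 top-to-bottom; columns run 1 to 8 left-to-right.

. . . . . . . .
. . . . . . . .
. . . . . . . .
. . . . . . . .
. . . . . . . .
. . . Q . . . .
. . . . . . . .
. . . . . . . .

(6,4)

(1,1) (2,6) (3,8) (4,3) (5,7) (6,4) (7,2) (8,5)

Row 1: attacked by (6,4)→{4}. Safe: 1, 2, 3, 5, 6, 7, 8. Place at column 1.
Row 2: attacked by (1,1)→{1,2}; (6,4)→{4,8}. Safe: 3, 5, 6, 7. Place at column 6.
Row 3: attacked by (1,1)→{1,3}; (2,6)→{5,6,7}; (6,4)→{1,4,7}. Safe: 2, 8. Place at column 8.
Row 4: attacked by (1,1)→{1,4}; (2,6)→{4,6,8}; (3,8)→{7,8}; (6,4)→{2,4,6}. Safe: 3, 5. Place at column 3.
Row 5: attacked by (1,1)→{1,5}; (2,6)→{3,6}; (3,8)→{6,8}; (4,3)→{2,3,4}; (6,4)→{3,4,5}. Safe: 7. Place at column 7.
Row 7: attacked by (1,1)→{1,7}; (2,6)→{1,6}; (3,8)→{4,8}; (4,3)→{3,6}; (5,7)→{5,7}; (6,4)→{3,4,5}. Safe: 2. Place at column 2.
Row 8: attacked by (1,1)→{1,8}; (2,6)→{6}; (3,8)→{3,8}; (4,3)→{3,7}; (5,7)→{4,7}; (6,4)→{2,4,6}; (7,2)→{1,2,3}. Safe: 5. Place at column 5.
Columns [1, 6, 8, 3, 7, 4, 2, 5], r−c [0, -4, -5, 1, -2, 2, 5, 3], r+c [2, 8, 11, 7, 12, 10, 9, 13] are all distinct, so no two queens attack.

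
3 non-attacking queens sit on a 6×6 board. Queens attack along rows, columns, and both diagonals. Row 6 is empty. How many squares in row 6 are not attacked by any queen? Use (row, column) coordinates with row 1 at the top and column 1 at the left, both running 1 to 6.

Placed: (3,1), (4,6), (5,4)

1

(3,1) attacks row 6 at column 1 and diagonals 4.
(4,6) attacks row 6 at column 6 and diagonals 4.
(5,4) attacks row 6 at column 4 and diagonals 3, 5.
Attacked columns: {1, 3, 4, 5, 6}. Safe: {2}.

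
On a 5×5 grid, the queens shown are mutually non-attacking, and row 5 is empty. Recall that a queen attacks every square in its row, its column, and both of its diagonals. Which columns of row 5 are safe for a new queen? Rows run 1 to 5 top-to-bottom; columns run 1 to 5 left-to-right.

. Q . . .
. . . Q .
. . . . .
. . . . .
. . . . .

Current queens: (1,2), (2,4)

(1,2) attacks row 5 at column 2.
(2,4) attacks row 5 at column 4 and diagonals 1.
Attacked columns: {1, 2, 4}. Safe: {3, 5}.

columns 3, 5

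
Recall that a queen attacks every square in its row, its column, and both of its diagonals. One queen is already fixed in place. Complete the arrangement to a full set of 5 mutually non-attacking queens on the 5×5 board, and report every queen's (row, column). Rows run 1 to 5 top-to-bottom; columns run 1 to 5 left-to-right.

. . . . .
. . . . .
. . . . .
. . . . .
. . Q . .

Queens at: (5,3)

Row 1: attacked by (5,3)→{3}. Safe: 1, 2, 4, 5. Place at column 5.
Row 2: attacked by (1,5)→{4,5}; (5,3)→{3}. Safe: 1, 2. Place at column 2.
Row 3: attacked by (1,5)→{3,5}; (2,2)→{1,2,3}; (5,3)→{1,3,5}. Safe: 4. Place at column 4.
Row 4: attacked by (1,5)→{2,5}; (2,2)→{2,4}; (3,4)→{3,4,5}; (5,3)→{2,3,4}. Safe: 1. Place at column 1.
Columns [5, 2, 4, 1, 3], r−c [-4, 0, -1, 3, 2], r+c [6, 4, 7, 5, 8] are all distinct, so no two queens attack.

(1,5) (2,2) (3,4) (4,1) (5,3)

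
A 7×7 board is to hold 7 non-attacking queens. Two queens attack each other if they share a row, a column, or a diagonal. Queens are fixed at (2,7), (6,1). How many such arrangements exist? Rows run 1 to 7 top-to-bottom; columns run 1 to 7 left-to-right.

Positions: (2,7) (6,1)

Branch on row 1: col 2 → 0; col 3 → 1; col 4 → 1; col 5 → 2.
Sum: 0 + 1 + 1 + 2 = 4.

4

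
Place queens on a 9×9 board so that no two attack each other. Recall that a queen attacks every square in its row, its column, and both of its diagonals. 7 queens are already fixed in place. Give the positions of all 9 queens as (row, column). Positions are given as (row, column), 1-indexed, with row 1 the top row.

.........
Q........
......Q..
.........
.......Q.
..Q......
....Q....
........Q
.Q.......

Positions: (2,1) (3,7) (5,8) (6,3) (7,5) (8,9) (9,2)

(1,6) (2,1) (3,7) (4,4) (5,8) (6,3) (7,5) (8,9) (9,2)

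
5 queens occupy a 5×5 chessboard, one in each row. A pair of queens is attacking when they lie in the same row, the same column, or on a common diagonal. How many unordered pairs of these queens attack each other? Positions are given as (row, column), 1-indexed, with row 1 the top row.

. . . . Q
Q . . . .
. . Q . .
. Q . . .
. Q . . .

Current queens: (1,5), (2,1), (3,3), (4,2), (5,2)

Same column: (4,2)–(5,2) (column 2).
Same diagonal: (1,5)–(3,3) (|1−3| = |5−3| = 2); (1,5)–(4,2) (|1−4| = |5−2| = 3); (3,3)–(4,2) (|3−4| = |3−2| = 1).
Total attacking pairs: 4.

4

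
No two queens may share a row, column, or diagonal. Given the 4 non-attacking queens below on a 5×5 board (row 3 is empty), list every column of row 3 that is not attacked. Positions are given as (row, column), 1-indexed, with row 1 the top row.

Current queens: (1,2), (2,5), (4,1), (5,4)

columns 3

(1,2) attacks row 3 at column 2 and diagonals 4.
(2,5) attacks row 3 at column 5 and diagonals 4.
(4,1) attacks row 3 at column 1 and diagonals 2.
(5,4) attacks row 3 at column 4 and diagonals 2.
Attacked columns: {1, 2, 4, 5}. Safe: {3}.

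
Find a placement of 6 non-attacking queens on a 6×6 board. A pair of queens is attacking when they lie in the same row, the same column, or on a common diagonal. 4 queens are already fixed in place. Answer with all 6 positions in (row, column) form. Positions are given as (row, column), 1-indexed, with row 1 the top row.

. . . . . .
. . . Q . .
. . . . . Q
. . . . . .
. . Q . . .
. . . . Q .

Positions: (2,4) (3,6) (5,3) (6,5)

(1,2) (2,4) (3,6) (4,1) (5,3) (6,5)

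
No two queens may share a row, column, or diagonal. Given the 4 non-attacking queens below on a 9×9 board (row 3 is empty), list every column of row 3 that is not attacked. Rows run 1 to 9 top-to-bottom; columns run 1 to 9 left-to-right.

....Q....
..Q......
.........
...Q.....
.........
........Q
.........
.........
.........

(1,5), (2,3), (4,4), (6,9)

(1,5) attacks row 3 at column 5 and diagonals 3, 7.
(2,3) attacks row 3 at column 3 and diagonals 2, 4.
(4,4) attacks row 3 at column 4 and diagonals 3, 5.
(6,9) attacks row 3 at column 9 and diagonals 6.
Attacked columns: {2, 3, 4, 5, 6, 7, 9}. Safe: {1, 8}.

columns 1, 8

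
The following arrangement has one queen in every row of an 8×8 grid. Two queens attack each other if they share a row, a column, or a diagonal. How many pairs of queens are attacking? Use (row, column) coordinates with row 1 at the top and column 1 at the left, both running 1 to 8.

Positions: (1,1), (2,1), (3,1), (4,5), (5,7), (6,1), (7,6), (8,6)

Same column: (1,1)–(2,1) (column 1); (1,1)–(3,1) (column 1); (1,1)–(6,1) (column 1); (2,1)–(3,1) (column 1); (2,1)–(6,1) (column 1); (3,1)–(6,1) (column 1); (7,6)–(8,6) (column 6).
Same diagonal: (2,1)–(7,6) (|2−7| = |1−6| = 5); (3,1)–(8,6) (|3−8| = |1−6| = 5).
Total attacking pairs: 9.

9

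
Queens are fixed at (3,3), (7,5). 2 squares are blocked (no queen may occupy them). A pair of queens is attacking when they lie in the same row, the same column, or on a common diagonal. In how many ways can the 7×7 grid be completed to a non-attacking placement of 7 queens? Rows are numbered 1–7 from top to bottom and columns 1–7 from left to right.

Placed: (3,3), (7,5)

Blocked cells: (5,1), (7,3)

2

Branch on row 1: col 2 → 1; col 4 → 1; col 6 → 0; col 7 → 0.
Sum: 1 + 1 + 0 + 0 = 2.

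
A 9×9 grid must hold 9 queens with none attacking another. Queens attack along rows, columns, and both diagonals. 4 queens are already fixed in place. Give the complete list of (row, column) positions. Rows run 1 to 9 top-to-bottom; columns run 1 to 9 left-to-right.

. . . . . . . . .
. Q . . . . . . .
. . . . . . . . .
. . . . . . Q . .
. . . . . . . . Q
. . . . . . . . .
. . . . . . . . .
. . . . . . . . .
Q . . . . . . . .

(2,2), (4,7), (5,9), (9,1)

(1,6) (2,2) (3,5) (4,7) (5,9) (6,3) (7,8) (8,4) (9,1)

Row 1: attacked by (2,2)→{1,2,3}; (4,7)→{4,7}; (5,9)→{5,9}; (9,1)→{1,9}. Safe: 6, 8. Place at column 6.
Row 3: attacked by (1,6)→{4,6,8}; (2,2)→{1,2,3}; (4,7)→{6,7,8}; (5,9)→{7,9}; (9,1)→{1,7}. Safe: 5. Place at column 5.
Row 6: attacked by (1,6)→{1,6}; (2,2)→{2,6}; (3,5)→{2,5,8}; (4,7)→{5,7,9}; (5,9)→{8,9}; (9,1)→{1,4}. Safe: 3. Place at column 3.
Row 7: attacked by (1,6)→{6}; (2,2)→{2,7}; (3,5)→{1,5,9}; (4,7)→{4,7}; (5,9)→{7,9}; (6,3)→{2,3,4}; (9,1)→{1,3}. Safe: 8. Place at column 8.
Row 8: attacked by (1,6)→{6}; (2,2)→{2,8}; (3,5)→{5}; (4,7)→{3,7}; (5,9)→{6,9}; (6,3)→{1,3,5}; (7,8)→{7,8,9}; (9,1)→{1,2}. Safe: 4. Place at column 4.
Columns [6, 2, 5, 7, 9, 3, 8, 4, 1], r−c [-5, 0, -2, -3, -4, 3, -1, 4, 8], r+c [7, 4, 8, 11, 14, 9, 15, 12, 10] are all distinct, so no two queens attack.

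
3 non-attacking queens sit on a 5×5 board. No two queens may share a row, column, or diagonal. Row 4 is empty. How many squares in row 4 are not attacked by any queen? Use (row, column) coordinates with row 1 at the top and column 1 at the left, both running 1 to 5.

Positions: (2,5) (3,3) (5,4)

1

(2,5) attacks row 4 at column 5 and diagonals 3.
(3,3) attacks row 4 at column 3 and diagonals 2, 4.
(5,4) attacks row 4 at column 4 and diagonals 3, 5.
Attacked columns: {2, 3, 4, 5}. Safe: {1}.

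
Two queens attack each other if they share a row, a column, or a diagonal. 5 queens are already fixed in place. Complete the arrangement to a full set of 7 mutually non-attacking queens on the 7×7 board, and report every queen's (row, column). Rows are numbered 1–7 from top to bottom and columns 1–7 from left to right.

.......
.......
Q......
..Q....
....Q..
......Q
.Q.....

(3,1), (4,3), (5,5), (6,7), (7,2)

(1,4) (2,6) (3,1) (4,3) (5,5) (6,7) (7,2)

Row 1: attacked by (3,1)→{1,3}; (4,3)→{3,6}; (5,5)→{1,5}; (6,7)→{2,7}; (7,2)→{2}. Safe: 4. Place at column 4.
Row 2: attacked by (1,4)→{3,4,5}; (3,1)→{1,2}; (4,3)→{1,3,5}; (5,5)→{2,5}; (6,7)→{3,7}; (7,2)→{2,7}. Safe: 6. Place at column 6.
Columns [4, 6, 1, 3, 5, 7, 2], r−c [-3, -4, 2, 1, 0, -1, 5], r+c [5, 8, 4, 7, 10, 13, 9] are all distinct, so no two queens attack.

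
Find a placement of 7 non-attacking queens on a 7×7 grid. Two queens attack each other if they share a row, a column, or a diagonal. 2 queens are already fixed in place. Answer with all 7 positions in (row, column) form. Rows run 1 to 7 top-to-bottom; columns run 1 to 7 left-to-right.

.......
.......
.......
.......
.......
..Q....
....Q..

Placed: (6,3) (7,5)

Row 1: attacked by (6,3)→{3}; (7,5)→{5}. Safe: 1, 2, 4, 6, 7. Place at column 7.
Row 2: attacked by (1,7)→{6,7}; (6,3)→{3,7}; (7,5)→{5}. Safe: 1, 2, 4. Place at column 2.
Row 3: attacked by (1,7)→{5,7}; (2,2)→{1,2,3}; (6,3)→{3,6}; (7,5)→{1,5}. Safe: 4. Place at column 4.
Row 4: attacked by (1,7)→{4,7}; (2,2)→{2,4}; (3,4)→{3,4,5}; (6,3)→{1,3,5}; (7,5)→{2,5}. Safe: 6. Place at column 6.
Row 5: attacked by (1,7)→{3,7}; (2,2)→{2,5}; (3,4)→{2,4,6}; (4,6)→{5,6,7}; (6,3)→{2,3,4}; (7,5)→{3,5,7}. Safe: 1. Place at column 1.
Columns [7, 2, 4, 6, 1, 3, 5], r−c [-6, 0, -1, -2, 4, 3, 2], r+c [8, 4, 7, 10, 6, 9, 12] are all distinct, so no two queens attack.

(1,7) (2,2) (3,4) (4,6) (5,1) (6,3) (7,5)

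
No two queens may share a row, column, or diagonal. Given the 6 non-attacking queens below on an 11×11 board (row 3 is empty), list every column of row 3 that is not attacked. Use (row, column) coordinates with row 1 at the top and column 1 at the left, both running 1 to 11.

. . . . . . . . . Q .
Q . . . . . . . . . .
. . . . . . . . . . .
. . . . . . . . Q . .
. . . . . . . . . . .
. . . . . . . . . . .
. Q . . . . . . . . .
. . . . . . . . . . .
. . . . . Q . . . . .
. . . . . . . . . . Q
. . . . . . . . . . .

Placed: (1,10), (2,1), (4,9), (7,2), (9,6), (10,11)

(1,10) attacks row 3 at column 10 and diagonals 8.
(2,1) attacks row 3 at column 1 and diagonals 2.
(4,9) attacks row 3 at column 9 and diagonals 8, 10.
(7,2) attacks row 3 at column 2 and diagonals 6.
(9,6) attacks row 3 at column 6.
(10,11) attacks row 3 at column 11 and diagonals 4.
Attacked columns: {1, 2, 4, 6, 8, 9, 10, 11}. Safe: {3, 5, 7}.

columns 3, 5, 7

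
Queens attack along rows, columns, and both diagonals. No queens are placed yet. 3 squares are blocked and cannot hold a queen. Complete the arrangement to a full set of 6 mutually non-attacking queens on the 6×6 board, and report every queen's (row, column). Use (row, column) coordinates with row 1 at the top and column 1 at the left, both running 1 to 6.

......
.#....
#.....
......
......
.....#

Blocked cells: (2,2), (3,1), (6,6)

Row 1: Safe: 1, 2, 3, 4, 5, 6. Place at column 2.
Row 2: attacked by (1,2)→{1,2,3}. Blocked: 2. Safe: 4, 5, 6. Place at column 4.
Row 3: attacked by (1,2)→{2,4}; (2,4)→{3,4,5}. Blocked: 1. Safe: 6. Place at column 6.
Row 4: attacked by (1,2)→{2,5}; (2,4)→{2,4,6}; (3,6)→{5,6}. Safe: 1, 3. Place at column 1.
Row 5: attacked by (1,2)→{2,6}; (2,4)→{1,4}; (3,6)→{4,6}; (4,1)→{1,2}. Safe: 3, 5. Place at column 3.
Row 6: attacked by (1,2)→{2}; (2,4)→{4}; (3,6)→{3,6}; (4,1)→{1,3}; (5,3)→{2,3,4}. Blocked: 6. Safe: 5. Place at column 5.
Columns [2, 4, 6, 1, 3, 5], r−c [-1, -2, -3, 3, 2, 1], r+c [3, 6, 9, 5, 8, 11] are all distinct, so no two queens attack.

(1,2) (2,4) (3,6) (4,1) (5,3) (6,5)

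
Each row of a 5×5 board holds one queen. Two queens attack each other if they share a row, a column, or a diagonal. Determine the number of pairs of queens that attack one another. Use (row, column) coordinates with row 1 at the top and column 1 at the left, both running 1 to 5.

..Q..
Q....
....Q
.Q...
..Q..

4

Same column: (1,3)–(5,3) (column 3).
Same diagonal: (1,3)–(3,5) (|1−3| = |3−5| = 2); (3,5)–(5,3) (|3−5| = |5−3| = 2); (4,2)–(5,3) (|4−5| = |2−3| = 1).
Total attacking pairs: 4.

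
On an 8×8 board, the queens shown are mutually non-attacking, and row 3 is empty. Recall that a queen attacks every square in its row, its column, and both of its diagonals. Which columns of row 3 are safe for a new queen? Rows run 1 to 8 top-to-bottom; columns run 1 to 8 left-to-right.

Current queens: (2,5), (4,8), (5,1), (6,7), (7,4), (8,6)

columns 2

(2,5) attacks row 3 at column 5 and diagonals 4, 6.
(4,8) attacks row 3 at column 8 and diagonals 7.
(5,1) attacks row 3 at column 1 and diagonals 3.
(6,7) attacks row 3 at column 7 and diagonals 4.
(7,4) attacks row 3 at column 4 and diagonals 8.
(8,6) attacks row 3 at column 6 and diagonals 1.
Attacked columns: {1, 3, 4, 5, 6, 7, 8}. Safe: {2}.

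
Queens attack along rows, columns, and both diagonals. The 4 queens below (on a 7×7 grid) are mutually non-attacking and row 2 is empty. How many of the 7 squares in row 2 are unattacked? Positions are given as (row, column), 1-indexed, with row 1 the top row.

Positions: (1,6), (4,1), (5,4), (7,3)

(1,6) attacks row 2 at column 6 and diagonals 5, 7.
(4,1) attacks row 2 at column 1 and diagonals 3.
(5,4) attacks row 2 at column 4 and diagonals 1, 7.
(7,3) attacks row 2 at column 3.
Attacked columns: {1, 3, 4, 5, 6, 7}. Safe: {2}.

1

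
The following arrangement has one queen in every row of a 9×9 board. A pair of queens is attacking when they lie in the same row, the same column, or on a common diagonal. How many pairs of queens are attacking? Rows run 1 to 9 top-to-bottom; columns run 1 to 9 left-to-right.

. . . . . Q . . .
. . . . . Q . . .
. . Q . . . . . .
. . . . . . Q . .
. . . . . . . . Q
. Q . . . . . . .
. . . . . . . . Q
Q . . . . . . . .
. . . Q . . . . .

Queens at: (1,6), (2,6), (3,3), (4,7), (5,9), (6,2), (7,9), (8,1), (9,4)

4

Same column: (1,6)–(2,6) (column 6); (5,9)–(7,9) (column 9).
Same diagonal: (2,6)–(5,9) (|2−5| = |6−9| = 3); (2,6)–(6,2) (|2−6| = |6−2| = 4).
Total attacking pairs: 4.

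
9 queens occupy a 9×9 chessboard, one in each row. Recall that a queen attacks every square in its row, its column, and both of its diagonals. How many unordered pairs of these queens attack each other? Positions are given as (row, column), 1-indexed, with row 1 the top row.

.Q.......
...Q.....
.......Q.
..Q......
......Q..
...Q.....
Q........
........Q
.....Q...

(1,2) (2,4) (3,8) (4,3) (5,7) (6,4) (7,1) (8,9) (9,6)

Same column: (2,4)–(6,4) (column 4).
Same diagonal: (1,2)–(8,9) (|1−8| = |2−9| = 7); (2,4)–(5,7) (|2−5| = |4−7| = 3).
Total attacking pairs: 3.

3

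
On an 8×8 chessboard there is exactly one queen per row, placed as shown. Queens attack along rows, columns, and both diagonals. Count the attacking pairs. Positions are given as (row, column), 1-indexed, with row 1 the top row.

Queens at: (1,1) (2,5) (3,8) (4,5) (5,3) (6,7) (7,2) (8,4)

Same column: (2,5)–(4,5) (column 5).
Same diagonal: (4,5)–(6,7) (|4−6| = |5−7| = 2); (4,5)–(7,2) (|4−7| = |5−2| = 3).
Total attacking pairs: 3.

3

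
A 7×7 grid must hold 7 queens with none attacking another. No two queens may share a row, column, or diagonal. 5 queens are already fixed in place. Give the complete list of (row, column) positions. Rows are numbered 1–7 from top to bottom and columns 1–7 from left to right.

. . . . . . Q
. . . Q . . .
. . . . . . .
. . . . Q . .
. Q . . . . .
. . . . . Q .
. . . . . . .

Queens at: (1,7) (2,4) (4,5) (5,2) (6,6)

(1,7) (2,4) (3,1) (4,5) (5,2) (6,6) (7,3)

Row 3: attacked by (1,7)→{5,7}; (2,4)→{3,4,5}; (4,5)→{4,5,6}; (5,2)→{2,4}; (6,6)→{3,6}. Safe: 1. Place at column 1.
Row 7: attacked by (1,7)→{1,7}; (2,4)→{4}; (3,1)→{1,5}; (4,5)→{2,5}; (5,2)→{2,4}; (6,6)→{5,6,7}. Safe: 3. Place at column 3.
Columns [7, 4, 1, 5, 2, 6, 3], r−c [-6, -2, 2, -1, 3, 0, 4], r+c [8, 6, 4, 9, 7, 12, 10] are all distinct, so no two queens attack.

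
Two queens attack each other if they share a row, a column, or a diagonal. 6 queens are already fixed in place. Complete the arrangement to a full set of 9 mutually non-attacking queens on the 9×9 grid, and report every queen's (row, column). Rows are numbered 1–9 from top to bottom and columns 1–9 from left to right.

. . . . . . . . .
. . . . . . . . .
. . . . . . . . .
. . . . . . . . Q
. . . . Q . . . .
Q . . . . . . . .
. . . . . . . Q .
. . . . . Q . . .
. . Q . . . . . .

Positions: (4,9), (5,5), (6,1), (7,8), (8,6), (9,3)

Row 1: attacked by (4,9)→{6,9}; (5,5)→{1,5,9}; (6,1)→{1,6}; (7,8)→{2,8}; (8,6)→{6}; (9,3)→{3}. Safe: 4, 7. Place at column 7.
Row 2: attacked by (1,7)→{6,7,8}; (4,9)→{7,9}; (5,5)→{2,5,8}; (6,1)→{1,5}; (7,8)→{3,8}; (8,6)→{6}; (9,3)→{3}. Safe: 4. Place at column 4.
Row 3: attacked by (1,7)→{5,7,9}; (2,4)→{3,4,5}; (4,9)→{8,9}; (5,5)→{3,5,7}; (6,1)→{1,4}; (7,8)→{4,8}; (8,6)→{1,6}; (9,3)→{3,9}. Safe: 2. Place at column 2.
Columns [7, 4, 2, 9, 5, 1, 8, 6, 3], r−c [-6, -2, 1, -5, 0, 5, -1, 2, 6], r+c [8, 6, 5, 13, 10, 7, 15, 14, 12] are all distinct, so no two queens attack.

(1,7) (2,4) (3,2) (4,9) (5,5) (6,1) (7,8) (8,6) (9,3)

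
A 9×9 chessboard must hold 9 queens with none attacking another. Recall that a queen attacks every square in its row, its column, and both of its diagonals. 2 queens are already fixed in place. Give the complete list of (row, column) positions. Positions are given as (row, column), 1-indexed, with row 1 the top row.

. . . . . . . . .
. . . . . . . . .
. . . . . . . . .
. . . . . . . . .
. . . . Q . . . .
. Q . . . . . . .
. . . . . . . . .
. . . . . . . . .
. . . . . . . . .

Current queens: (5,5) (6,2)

(1,8) (2,4) (3,1) (4,7) (5,5) (6,2) (7,6) (8,9) (9,3)

Row 1: attacked by (5,5)→{1,5,9}; (6,2)→{2,7}. Safe: 3, 4, 6, 8. Place at column 8.
Row 2: attacked by (1,8)→{7,8,9}; (5,5)→{2,5,8}; (6,2)→{2,6}. Safe: 1, 3, 4. Place at column 4.
Row 3: attacked by (1,8)→{6,8}; (2,4)→{3,4,5}; (5,5)→{3,5,7}; (6,2)→{2,5}. Safe: 1, 9. Place at column 1.
Row 4: attacked by (1,8)→{5,8}; (2,4)→{2,4,6}; (3,1)→{1,2}; (5,5)→{4,5,6}; (6,2)→{2,4}. Safe: 3, 7, 9. Place at column 7.
Row 7: attacked by (1,8)→{2,8}; (2,4)→{4,9}; (3,1)→{1,5}; (4,7)→{4,7}; (5,5)→{3,5,7}; (6,2)→{1,2,3}. Safe: 6. Place at column 6.
Row 8: attacked by (1,8)→{1,8}; (2,4)→{4}; (3,1)→{1,6}; (4,7)→{3,7}; (5,5)→{2,5,8}; (6,2)→{2,4}; (7,6)→{5,6,7}. Safe: 9. Place at column 9.
Row 9: attacked by (1,8)→{8}; (2,4)→{4}; (3,1)→{1,7}; (4,7)→{2,7}; (5,5)→{1,5,9}; (6,2)→{2,5}; (7,6)→{4,6,8}; (8,9)→{8,9}. Safe: 3. Place at column 3.
Columns [8, 4, 1, 7, 5, 2, 6, 9, 3], r−c [-7, -2, 2, -3, 0, 4, 1, -1, 6], r+c [9, 6, 4, 11, 10, 8, 13, 17, 12] are all distinct, so no two queens attack.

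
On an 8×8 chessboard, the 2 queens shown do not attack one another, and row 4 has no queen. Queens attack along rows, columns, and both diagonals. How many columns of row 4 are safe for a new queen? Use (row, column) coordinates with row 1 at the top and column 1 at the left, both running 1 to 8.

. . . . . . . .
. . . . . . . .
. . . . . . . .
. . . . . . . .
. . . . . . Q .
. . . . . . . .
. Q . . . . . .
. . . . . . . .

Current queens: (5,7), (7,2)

3

(5,7) attacks row 4 at column 7 and diagonals 6, 8.
(7,2) attacks row 4 at column 2 and diagonals 5.
Attacked columns: {2, 5, 6, 7, 8}. Safe: {1, 3, 4}.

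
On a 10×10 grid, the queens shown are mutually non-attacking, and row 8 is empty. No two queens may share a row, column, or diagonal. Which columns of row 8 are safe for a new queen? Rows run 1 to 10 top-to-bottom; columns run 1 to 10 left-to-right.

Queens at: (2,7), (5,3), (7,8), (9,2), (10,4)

columns 5, 10

(2,7) attacks row 8 at column 7 and diagonals 1.
(5,3) attacks row 8 at column 3 and diagonals 6.
(7,8) attacks row 8 at column 8 and diagonals 7, 9.
(9,2) attacks row 8 at column 2 and diagonals 1, 3.
(10,4) attacks row 8 at column 4 and diagonals 2, 6.
Attacked columns: {1, 2, 3, 4, 6, 7, 8, 9}. Safe: {5, 10}.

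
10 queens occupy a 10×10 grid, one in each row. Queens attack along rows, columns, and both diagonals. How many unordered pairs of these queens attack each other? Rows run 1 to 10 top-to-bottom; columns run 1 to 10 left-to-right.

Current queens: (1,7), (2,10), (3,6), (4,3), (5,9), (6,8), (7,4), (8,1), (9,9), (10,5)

3

Same column: (5,9)–(9,9) (column 9).
Same diagonal: (3,6)–(8,1) (|3−8| = |6−1| = 5); (5,9)–(6,8) (|5−6| = |9−8| = 1).
Total attacking pairs: 3.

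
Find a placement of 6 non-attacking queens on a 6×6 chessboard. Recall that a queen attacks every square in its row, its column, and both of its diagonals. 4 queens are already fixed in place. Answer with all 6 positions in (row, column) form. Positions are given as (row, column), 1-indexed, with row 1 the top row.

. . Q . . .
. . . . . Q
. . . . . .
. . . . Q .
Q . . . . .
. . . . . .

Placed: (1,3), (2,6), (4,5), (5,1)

(1,3) (2,6) (3,2) (4,5) (5,1) (6,4)

Row 3: attacked by (1,3)→{1,3,5}; (2,6)→{5,6}; (4,5)→{4,5,6}; (5,1)→{1,3}. Safe: 2. Place at column 2.
Row 6: attacked by (1,3)→{3}; (2,6)→{2,6}; (3,2)→{2,5}; (4,5)→{3,5}; (5,1)→{1,2}. Safe: 4. Place at column 4.
Columns [3, 6, 2, 5, 1, 4], r−c [-2, -4, 1, -1, 4, 2], r+c [4, 8, 5, 9, 6, 10] are all distinct, so no two queens attack.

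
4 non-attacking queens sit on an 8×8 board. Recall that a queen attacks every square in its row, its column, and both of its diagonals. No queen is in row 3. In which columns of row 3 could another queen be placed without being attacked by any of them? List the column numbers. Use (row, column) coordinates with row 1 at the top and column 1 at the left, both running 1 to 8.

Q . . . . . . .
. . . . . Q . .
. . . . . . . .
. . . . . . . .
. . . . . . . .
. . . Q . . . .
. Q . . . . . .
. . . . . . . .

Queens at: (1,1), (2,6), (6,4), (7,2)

(1,1) attacks row 3 at column 1 and diagonals 3.
(2,6) attacks row 3 at column 6 and diagonals 5, 7.
(6,4) attacks row 3 at column 4 and diagonals 1, 7.
(7,2) attacks row 3 at column 2 and diagonals 6.
Attacked columns: {1, 2, 3, 4, 5, 6, 7}. Safe: {8}.

columns 8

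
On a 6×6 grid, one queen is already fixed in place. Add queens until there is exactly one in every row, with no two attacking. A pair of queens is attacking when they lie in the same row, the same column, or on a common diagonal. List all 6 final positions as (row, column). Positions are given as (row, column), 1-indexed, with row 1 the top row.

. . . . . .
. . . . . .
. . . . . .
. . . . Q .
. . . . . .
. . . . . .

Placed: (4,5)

Row 1: attacked by (4,5)→{2,5}. Safe: 1, 3, 4, 6. Place at column 3.
Row 2: attacked by (1,3)→{2,3,4}; (4,5)→{3,5}. Safe: 1, 6. Place at column 6.
Row 3: attacked by (1,3)→{1,3,5}; (2,6)→{5,6}; (4,5)→{4,5,6}. Safe: 2. Place at column 2.
Row 5: attacked by (1,3)→{3}; (2,6)→{3,6}; (3,2)→{2,4}; (4,5)→{4,5,6}. Safe: 1. Place at column 1.
Row 6: attacked by (1,3)→{3}; (2,6)→{2,6}; (3,2)→{2,5}; (4,5)→{3,5}; (5,1)→{1,2}. Safe: 4. Place at column 4.
Columns [3, 6, 2, 5, 1, 4], r−c [-2, -4, 1, -1, 4, 2], r+c [4, 8, 5, 9, 6, 10] are all distinct, so no two queens attack.

(1,3) (2,6) (3,2) (4,5) (5,1) (6,4)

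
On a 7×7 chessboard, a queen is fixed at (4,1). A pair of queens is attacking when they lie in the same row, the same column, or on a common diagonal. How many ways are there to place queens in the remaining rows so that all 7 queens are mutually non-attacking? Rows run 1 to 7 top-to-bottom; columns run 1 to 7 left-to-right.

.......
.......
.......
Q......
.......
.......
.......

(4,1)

6

Branch on row 1: col 2 → 2; col 3 → 1; col 5 → 0; col 6 → 2; col 7 → 1.
Sum: 2 + 1 + 0 + 2 + 1 = 6.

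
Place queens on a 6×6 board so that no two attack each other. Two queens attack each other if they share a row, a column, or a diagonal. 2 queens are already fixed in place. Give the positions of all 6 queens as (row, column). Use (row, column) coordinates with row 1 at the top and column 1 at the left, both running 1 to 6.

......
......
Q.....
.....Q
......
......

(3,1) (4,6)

Row 1: attacked by (3,1)→{1,3}; (4,6)→{3,6}. Safe: 2, 4, 5. Place at column 5.
Row 2: attacked by (1,5)→{4,5,6}; (3,1)→{1,2}; (4,6)→{4,6}. Safe: 3. Place at column 3.
Row 5: attacked by (1,5)→{1,5}; (2,3)→{3,6}; (3,1)→{1,3}; (4,6)→{5,6}. Safe: 2, 4. Place at column 4.
Row 6: attacked by (1,5)→{5}; (2,3)→{3}; (3,1)→{1,4}; (4,6)→{4,6}; (5,4)→{3,4,5}. Safe: 2. Place at column 2.
Columns [5, 3, 1, 6, 4, 2], r−c [-4, -1, 2, -2, 1, 4], r+c [6, 5, 4, 10, 9, 8] are all distinct, so no two queens attack.

(1,5) (2,3) (3,1) (4,6) (5,4) (6,2)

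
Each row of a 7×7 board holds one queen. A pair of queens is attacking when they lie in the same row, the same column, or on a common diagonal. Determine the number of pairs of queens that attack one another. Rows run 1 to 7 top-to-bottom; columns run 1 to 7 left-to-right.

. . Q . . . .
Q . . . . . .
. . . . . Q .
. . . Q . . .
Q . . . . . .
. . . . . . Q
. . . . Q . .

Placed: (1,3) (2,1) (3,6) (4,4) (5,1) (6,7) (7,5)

1

Same column: (2,1)–(5,1) (column 1).
Total attacking pairs: 1.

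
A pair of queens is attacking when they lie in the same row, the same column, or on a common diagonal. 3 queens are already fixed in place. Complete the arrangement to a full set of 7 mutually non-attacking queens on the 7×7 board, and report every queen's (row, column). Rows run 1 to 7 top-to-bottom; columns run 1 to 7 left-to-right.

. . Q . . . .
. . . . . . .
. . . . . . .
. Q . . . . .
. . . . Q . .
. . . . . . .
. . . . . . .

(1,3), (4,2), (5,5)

(1,3) (2,1) (3,6) (4,2) (5,5) (6,7) (7,4)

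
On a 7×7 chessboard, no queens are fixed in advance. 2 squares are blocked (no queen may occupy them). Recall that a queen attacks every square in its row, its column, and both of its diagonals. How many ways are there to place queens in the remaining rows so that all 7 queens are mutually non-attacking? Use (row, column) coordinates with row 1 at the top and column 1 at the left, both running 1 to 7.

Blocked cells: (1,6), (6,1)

Branch on row 1: col 1 → 4; col 2 → 6; col 3 → 5; col 4 → 4; col 5 → 4; col 7 → 3.
Sum: 4 + 6 + 5 + 4 + 4 + 3 = 26.

26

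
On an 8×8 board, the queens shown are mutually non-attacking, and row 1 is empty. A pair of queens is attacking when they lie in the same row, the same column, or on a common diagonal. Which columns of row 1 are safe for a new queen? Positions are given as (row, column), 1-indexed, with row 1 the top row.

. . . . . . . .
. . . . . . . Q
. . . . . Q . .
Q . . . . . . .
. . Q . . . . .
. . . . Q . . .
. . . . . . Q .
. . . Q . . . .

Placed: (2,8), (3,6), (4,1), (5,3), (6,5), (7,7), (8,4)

(2,8) attacks row 1 at column 8 and diagonals 7.
(3,6) attacks row 1 at column 6 and diagonals 4, 8.
(4,1) attacks row 1 at column 1 and diagonals 4.
(5,3) attacks row 1 at column 3 and diagonals 7.
(6,5) attacks row 1 at column 5.
(7,7) attacks row 1 at column 7 and diagonals 1.
(8,4) attacks row 1 at column 4.
Attacked columns: {1, 3, 4, 5, 6, 7, 8}. Safe: {2}.

columns 2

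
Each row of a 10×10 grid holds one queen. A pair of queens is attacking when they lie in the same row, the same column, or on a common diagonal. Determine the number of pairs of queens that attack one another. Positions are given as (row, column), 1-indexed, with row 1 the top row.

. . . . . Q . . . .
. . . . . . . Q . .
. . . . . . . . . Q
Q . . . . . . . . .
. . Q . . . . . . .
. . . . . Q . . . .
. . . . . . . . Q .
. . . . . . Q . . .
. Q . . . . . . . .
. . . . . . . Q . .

3

Same column: (1,6)–(6,6) (column 6); (2,8)–(10,8) (column 8).
Same diagonal: (5,3)–(10,8) (|5−10| = |3−8| = 5).
Total attacking pairs: 3.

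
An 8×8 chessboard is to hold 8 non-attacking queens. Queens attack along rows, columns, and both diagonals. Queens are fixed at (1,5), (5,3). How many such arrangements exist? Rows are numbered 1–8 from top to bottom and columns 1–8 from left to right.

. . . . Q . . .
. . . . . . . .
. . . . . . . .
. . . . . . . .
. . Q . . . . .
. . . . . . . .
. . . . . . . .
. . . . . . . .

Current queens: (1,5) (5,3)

Branch on row 2: col 1 → 1; col 2 → 1; col 7 → 3; col 8 → 1.
Sum: 1 + 1 + 3 + 1 = 6.

6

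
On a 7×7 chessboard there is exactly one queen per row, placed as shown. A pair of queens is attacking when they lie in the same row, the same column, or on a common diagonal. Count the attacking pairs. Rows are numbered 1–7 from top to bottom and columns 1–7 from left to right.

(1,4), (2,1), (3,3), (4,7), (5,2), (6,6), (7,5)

3

Same diagonal: (1,4)–(4,7) (|1−4| = |4−7| = 3); (3,3)–(6,6) (|3−6| = |3−6| = 3); (6,6)–(7,5) (|6−7| = |6−5| = 1).
Total attacking pairs: 3.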